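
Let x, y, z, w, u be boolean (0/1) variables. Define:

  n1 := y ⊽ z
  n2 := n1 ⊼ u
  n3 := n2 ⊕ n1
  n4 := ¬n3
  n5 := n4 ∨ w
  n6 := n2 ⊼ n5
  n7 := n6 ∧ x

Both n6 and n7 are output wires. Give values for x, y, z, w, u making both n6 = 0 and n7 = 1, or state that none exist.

no solution exists

Across all 32 input combinations, none give both n6 = 0 and n7 = 1.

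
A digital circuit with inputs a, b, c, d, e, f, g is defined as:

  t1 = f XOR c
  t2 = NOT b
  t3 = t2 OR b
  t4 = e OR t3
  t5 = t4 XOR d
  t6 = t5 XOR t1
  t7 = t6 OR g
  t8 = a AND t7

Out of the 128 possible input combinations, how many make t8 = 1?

t8 = a AND t7 must be 1, so both a = 1 and t7 = 1.
Enumerating the 128 input combinations, 48 give t8 = 1 and 80 give t8 = 0.

48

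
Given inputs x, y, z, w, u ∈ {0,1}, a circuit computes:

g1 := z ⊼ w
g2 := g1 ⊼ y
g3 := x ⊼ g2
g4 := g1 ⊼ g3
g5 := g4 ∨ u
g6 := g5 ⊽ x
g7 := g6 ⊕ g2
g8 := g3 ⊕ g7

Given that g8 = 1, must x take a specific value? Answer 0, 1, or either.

Both values of x occur among assignments with g8 = 1:
  x=0: x=0, y=0, z=0, w=0, u=0
  x=1: x=1, y=0, z=0, w=0, u=0

either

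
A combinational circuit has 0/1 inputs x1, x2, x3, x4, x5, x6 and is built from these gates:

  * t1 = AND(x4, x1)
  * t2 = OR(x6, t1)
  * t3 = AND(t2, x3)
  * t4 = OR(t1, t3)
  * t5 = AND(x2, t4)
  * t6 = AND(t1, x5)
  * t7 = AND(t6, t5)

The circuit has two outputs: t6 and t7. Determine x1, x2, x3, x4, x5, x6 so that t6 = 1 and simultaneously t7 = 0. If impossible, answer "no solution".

Check with x1=1, x2=0, x3=1, x4=1, x5=1, x6=1:
t1 = AND(x4, x1) = AND(1, 1) = 1
t2 = OR(x6, t1) = OR(1, 1) = 1
t3 = AND(t2, x3) = AND(1, 1) = 1
t4 = OR(t1, t3) = OR(1, 1) = 1
t5 = AND(x2, t4) = AND(0, 1) = 0
t6 = AND(t1, x5) = AND(1, 1) = 1
t7 = AND(t6, t5) = AND(1, 0) = 0
So t6 = 1 and t7 = 0.

x1=1, x2=0, x3=1, x4=1, x5=1, x6=1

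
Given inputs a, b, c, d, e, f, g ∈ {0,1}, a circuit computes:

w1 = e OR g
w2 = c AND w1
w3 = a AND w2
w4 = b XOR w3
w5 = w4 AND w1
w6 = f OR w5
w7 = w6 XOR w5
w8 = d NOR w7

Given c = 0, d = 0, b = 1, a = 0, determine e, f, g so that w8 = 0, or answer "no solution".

w8 = d NOR w7 must be 0, so at least one of d, w7 is 1.
Check with c = 0, d = 0, b = 1, a = 0 and e=0, f=1, g=0:
w1 = e OR g = 0 OR 0 = 0
w2 = c AND w1 = 0 AND 0 = 0
w3 = a AND w2 = 0 AND 0 = 0
w4 = b XOR w3 = 1 XOR 0 = 1
w5 = w4 AND w1 = 1 AND 0 = 0
w6 = f OR w5 = 1 OR 0 = 1
w7 = w6 XOR w5 = 1 XOR 0 = 1
w8 = d NOR w7 = 0 NOR 1 = 0
So w8 = 0.

e=0, f=1, g=0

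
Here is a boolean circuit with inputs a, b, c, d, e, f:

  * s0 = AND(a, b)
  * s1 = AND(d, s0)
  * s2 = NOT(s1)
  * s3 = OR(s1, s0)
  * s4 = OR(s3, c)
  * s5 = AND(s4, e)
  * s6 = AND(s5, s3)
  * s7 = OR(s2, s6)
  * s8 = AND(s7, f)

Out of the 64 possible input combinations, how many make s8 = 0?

34

s8 = AND(s7, f) must be 0, so at least one of s7, f is 0.
Enumerating the 64 input combinations, 34 give s8 = 0 and 30 give s8 = 1.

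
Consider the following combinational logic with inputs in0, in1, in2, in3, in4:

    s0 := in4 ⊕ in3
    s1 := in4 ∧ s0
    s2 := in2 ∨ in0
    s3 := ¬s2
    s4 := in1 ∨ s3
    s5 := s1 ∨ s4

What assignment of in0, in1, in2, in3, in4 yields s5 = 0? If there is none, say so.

in0=1, in1=0, in2=1, in3=1, in4=0

s5 = s1 ∨ s4 must be 0, so both s1 = 0 and s4 = 0.
s1 = in4 ∧ s0 must be 0, so at least one of in4, s0 is 0.
s4 = in1 ∨ s3 must be 0, so both in1 = 0 and s3 = 0.
Check with in0=1, in1=0, in2=1, in3=1, in4=0:
s0 = in4 ⊕ in3 = 0 ⊕ 1 = 1
s1 = in4 ∧ s0 = 0 ∧ 1 = 0
s2 = in2 ∨ in0 = 1 ∨ 1 = 1
s3 = ¬s2 = ¬1 = 0
s4 = in1 ∨ s3 = 0 ∨ 0 = 0
s5 = s1 ∨ s4 = 0 ∨ 0 = 0
So s5 = 0 as required.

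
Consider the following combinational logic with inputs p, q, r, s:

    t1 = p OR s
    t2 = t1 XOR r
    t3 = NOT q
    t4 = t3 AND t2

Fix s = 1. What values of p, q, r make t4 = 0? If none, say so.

p=1, q=1, r=1

t4 = t3 AND t2 must be 0, so at least one of t3, t2 is 0.
Check with s = 1 and p=1, q=1, r=1:
t1 = p OR s = 1 OR 1 = 1
t2 = t1 XOR r = 1 XOR 1 = 0
t3 = NOT q = NOT 1 = 0
t4 = t3 AND t2 = 0 AND 0 = 0
So t4 = 0.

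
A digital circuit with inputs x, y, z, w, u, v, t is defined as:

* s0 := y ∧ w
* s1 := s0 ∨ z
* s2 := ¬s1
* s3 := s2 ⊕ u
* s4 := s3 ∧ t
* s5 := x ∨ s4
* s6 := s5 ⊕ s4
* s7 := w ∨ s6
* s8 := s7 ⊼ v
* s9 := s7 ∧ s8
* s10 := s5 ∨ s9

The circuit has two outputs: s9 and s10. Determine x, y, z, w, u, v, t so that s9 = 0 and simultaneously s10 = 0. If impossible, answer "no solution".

Check with x=0, y=0, z=1, w=0, u=0, v=0, t=1:
s0 = y ∧ w = 0 ∧ 0 = 0
s1 = s0 ∨ z = 0 ∨ 1 = 1
s2 = ¬s1 = ¬1 = 0
s3 = s2 ⊕ u = 0 ⊕ 0 = 0
s4 = s3 ∧ t = 0 ∧ 1 = 0
s5 = x ∨ s4 = 0 ∨ 0 = 0
s6 = s5 ⊕ s4 = 0 ⊕ 0 = 0
s7 = w ∨ s6 = 0 ∨ 0 = 0
s8 = s7 ⊼ v = 0 ⊼ 0 = 1
s9 = s7 ∧ s8 = 0 ∧ 1 = 0
s10 = s5 ∨ s9 = 0 ∨ 0 = 0
So s9 = 0 and s10 = 0.

x=0, y=0, z=1, w=0, u=0, v=0, t=1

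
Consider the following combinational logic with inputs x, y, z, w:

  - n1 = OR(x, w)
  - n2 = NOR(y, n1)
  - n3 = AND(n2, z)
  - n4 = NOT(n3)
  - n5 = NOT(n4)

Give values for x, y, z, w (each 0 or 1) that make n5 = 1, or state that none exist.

x=0 y=0 z=1 w=0

n5 = NOT(n4) must be 1, so n4 = 0.
n4 = NOT(n3) must be 0, so n3 = 1.
n3 = AND(n2, z) must be 1, so both n2 = 1 and z = 1.
Check with x=0 y=0 z=1 w=0:
n1 = OR(x, w) = OR(0, 0) = 0
n2 = NOR(y, n1) = NOR(0, 0) = 1
n3 = AND(n2, z) = AND(1, 1) = 1
n4 = NOT(n3) = NOT 1 = 0
n5 = NOT(n4) = NOT 0 = 1
So n5 = 1 as required.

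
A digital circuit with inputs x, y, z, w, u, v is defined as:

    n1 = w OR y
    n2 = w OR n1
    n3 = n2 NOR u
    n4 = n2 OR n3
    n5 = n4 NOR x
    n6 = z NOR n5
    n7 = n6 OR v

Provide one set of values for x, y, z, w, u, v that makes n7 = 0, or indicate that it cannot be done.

Check with x=0, y=0, z=1, w=1, u=1, v=0:
n1 = w OR y = 1 OR 0 = 1
n2 = w OR n1 = 1 OR 1 = 1
n3 = n2 NOR u = 1 NOR 1 = 0
n4 = n2 OR n3 = 1 OR 0 = 1
n5 = n4 NOR x = 1 NOR 0 = 0
n6 = z NOR n5 = 1 NOR 0 = 0
n7 = n6 OR v = 0 OR 0 = 0
So n7 = 0 as required.

x=0, y=0, z=1, w=1, u=1, v=0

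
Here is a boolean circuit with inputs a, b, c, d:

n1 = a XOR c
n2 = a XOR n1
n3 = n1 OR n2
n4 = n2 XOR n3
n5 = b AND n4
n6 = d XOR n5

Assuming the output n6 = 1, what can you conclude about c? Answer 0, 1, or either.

either

Both values of c occur among assignments with n6 = 1:
  c=0: a=0, b=0, c=0, d=1
  c=1: a=0, b=0, c=1, d=1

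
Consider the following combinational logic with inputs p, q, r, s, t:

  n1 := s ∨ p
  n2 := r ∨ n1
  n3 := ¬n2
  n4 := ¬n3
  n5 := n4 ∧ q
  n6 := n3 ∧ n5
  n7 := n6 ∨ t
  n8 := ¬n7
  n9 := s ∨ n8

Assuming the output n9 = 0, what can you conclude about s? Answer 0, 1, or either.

0

n9 = s ∨ n8 must be 0, so both s = 0 and n8 = 0.
n8 = ¬n7 must be 0, so n7 = 1.
Every assignment with n9 = 0 has s = 0; there are 8 such assignment(s).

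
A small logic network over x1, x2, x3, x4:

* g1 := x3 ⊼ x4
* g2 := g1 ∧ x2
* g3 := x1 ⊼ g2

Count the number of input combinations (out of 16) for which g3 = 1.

g3 = x1 ⊼ g2 must be 1, so at least one of x1, g2 is 0.
Enumerating the 16 input combinations, 13 give g3 = 1 and 3 give g3 = 0.

13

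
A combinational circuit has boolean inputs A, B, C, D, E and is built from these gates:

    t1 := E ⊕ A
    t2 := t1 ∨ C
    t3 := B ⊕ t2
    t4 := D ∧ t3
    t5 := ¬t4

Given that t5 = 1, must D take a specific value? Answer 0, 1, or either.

Both values of D occur among assignments with t5 = 1:
  D=0: A=0, B=0, C=0, D=0, E=0
  D=1: A=0, B=0, C=0, D=1, E=0

either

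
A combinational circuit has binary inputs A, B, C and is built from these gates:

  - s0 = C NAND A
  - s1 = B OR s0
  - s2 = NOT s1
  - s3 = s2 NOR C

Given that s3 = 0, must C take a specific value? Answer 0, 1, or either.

1

s3 = s2 NOR C must be 0, so at least one of s2, C is 1.
Every assignment with s3 = 0 has C = 1; there are 4 such assignment(s).
  A=0, B=0, C=1
  A=0, B=1, C=1
  A=1, B=0, C=1
  A=1, B=1, C=1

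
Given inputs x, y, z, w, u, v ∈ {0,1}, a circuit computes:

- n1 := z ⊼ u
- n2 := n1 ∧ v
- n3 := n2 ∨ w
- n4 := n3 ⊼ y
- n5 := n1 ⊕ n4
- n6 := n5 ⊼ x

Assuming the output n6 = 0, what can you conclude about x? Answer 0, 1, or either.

1

n6 = n5 ⊼ x must be 0, so both n5 = 1 and x = 1.
Every assignment with n6 = 0 has x = 1; there are 15 such assignment(s).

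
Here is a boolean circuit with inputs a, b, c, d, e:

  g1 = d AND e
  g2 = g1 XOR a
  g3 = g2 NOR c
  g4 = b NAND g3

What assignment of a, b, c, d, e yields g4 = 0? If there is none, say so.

a=0, b=1, c=0, d=0, e=0

Check with a=0, b=1, c=0, d=0, e=0:
g1 = d AND e = 0 AND 0 = 0
g2 = g1 XOR a = 0 XOR 0 = 0
g3 = g2 NOR c = 0 NOR 0 = 1
g4 = b NAND g3 = 1 NAND 1 = 0
So g4 = 0 as required.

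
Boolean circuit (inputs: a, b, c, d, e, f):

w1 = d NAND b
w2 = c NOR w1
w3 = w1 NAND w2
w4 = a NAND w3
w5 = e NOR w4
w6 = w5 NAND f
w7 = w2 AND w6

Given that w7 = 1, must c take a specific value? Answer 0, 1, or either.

0

w7 = w2 AND w6 must be 1, so both w2 = 1 and w6 = 1.
Every assignment with w7 = 1 has c = 0; there are 7 such assignment(s).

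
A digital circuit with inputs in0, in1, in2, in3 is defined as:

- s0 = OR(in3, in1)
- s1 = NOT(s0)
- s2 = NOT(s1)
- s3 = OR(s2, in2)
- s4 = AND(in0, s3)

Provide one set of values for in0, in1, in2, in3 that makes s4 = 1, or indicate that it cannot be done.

Check with in0=1, in1=1, in2=1, in3=0:
s0 = OR(in3, in1) = OR(0, 1) = 1
s1 = NOT(s0) = NOT 1 = 0
s2 = NOT(s1) = NOT 0 = 1
s3 = OR(s2, in2) = OR(1, 1) = 1
s4 = AND(in0, s3) = AND(1, 1) = 1
So s4 = 1 as required.

in0=1, in1=1, in2=1, in3=0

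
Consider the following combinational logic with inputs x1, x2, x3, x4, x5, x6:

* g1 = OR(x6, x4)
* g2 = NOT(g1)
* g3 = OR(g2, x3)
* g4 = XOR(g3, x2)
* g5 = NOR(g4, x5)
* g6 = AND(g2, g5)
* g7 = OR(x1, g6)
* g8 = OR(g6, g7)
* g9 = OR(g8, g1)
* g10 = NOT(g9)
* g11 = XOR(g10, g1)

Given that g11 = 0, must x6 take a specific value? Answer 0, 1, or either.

g11 = XOR(g10, g1) must be 0, so g10 and g1 are equal.
Every assignment with g11 = 0 has x6 = 0; there are 10 such assignment(s).

0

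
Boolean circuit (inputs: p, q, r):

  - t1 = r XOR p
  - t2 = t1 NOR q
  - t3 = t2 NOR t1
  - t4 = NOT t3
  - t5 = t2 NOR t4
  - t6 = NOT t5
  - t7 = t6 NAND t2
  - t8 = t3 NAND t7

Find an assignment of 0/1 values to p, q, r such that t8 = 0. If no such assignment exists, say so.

p=0 q=1 r=0

t8 = t3 NAND t7 must be 0, so both t3 = 1 and t7 = 1.
t3 = t2 NOR t1 must be 1, so both t2 = 0 and t1 = 0.
t7 = t6 NAND t2 must be 1, so at least one of t6, t2 is 0.
Check with p=0 q=1 r=0:
t1 = r XOR p = 0 XOR 0 = 0
t2 = t1 NOR q = 0 NOR 1 = 0
t3 = t2 NOR t1 = 0 NOR 0 = 1
t4 = NOT t3 = NOT 1 = 0
t5 = t2 NOR t4 = 0 NOR 0 = 1
t6 = NOT t5 = NOT 1 = 0
t7 = t6 NAND t2 = 0 NAND 0 = 1
t8 = t3 NAND t7 = 1 NAND 1 = 0
So t8 = 0 as required.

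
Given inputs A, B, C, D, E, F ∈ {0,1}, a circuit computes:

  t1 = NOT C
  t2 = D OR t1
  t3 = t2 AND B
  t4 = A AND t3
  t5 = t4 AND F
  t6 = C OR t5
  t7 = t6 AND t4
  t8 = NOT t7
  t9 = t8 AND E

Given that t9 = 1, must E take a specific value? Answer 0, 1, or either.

1

t9 = t8 AND E must be 1, so both t8 = 1 and E = 1.
Every assignment with t9 = 1 has E = 1; there are 28 such assignment(s).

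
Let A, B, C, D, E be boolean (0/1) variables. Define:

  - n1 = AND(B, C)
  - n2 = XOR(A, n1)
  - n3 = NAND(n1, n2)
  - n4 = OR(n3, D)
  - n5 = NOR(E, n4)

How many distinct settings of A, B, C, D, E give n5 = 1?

n5 = NOR(E, n4) must be 1, so both E = 0 and n4 = 0.
Satisfying assignments:
  A=0, B=1, C=1, D=0, E=0

1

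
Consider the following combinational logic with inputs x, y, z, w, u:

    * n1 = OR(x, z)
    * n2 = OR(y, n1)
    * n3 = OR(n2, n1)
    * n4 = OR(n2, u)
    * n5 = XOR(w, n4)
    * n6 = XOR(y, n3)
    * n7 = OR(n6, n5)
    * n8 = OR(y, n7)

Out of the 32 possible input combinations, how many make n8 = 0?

n8 = OR(y, n7) must be 0, so both y = 0 and n7 = 0.
n7 = OR(n6, n5) must be 0, so both n6 = 0 and n5 = 0.
Satisfying assignments:
  x=0, y=0, z=0, w=0, u=0
  x=0, y=0, z=0, w=1, u=1

2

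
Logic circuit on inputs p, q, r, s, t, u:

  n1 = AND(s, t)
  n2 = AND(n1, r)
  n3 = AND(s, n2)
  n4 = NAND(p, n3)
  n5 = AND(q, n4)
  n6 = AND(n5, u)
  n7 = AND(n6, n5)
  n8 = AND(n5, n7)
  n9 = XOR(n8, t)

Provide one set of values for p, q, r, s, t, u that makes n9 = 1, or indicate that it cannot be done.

p=1, q=0, r=0, s=0, t=1, u=1

n9 = XOR(n8, t) must be 1, so n8 and t differ.
Check with p=1, q=0, r=0, s=0, t=1, u=1:
n1 = AND(s, t) = AND(0, 1) = 0
n2 = AND(n1, r) = AND(0, 0) = 0
n3 = AND(s, n2) = AND(0, 0) = 0
n4 = NAND(p, n3) = NAND(1, 0) = 1
n5 = AND(q, n4) = AND(0, 1) = 0
n6 = AND(n5, u) = AND(0, 1) = 0
n7 = AND(n6, n5) = AND(0, 0) = 0
n8 = AND(n5, n7) = AND(0, 0) = 0
n9 = XOR(n8, t) = XOR(0, 1) = 1
So n9 = 1 as required.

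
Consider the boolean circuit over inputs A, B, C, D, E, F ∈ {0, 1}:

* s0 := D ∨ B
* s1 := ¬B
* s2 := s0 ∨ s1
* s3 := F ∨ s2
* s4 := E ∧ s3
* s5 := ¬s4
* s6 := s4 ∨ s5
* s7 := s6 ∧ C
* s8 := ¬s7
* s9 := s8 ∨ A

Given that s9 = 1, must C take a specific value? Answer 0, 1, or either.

Both values of C occur among assignments with s9 = 1:
  C=0: A=0, B=0, C=0, D=0, E=0, F=0
  C=1: A=1, B=0, C=1, D=0, E=0, F=0

either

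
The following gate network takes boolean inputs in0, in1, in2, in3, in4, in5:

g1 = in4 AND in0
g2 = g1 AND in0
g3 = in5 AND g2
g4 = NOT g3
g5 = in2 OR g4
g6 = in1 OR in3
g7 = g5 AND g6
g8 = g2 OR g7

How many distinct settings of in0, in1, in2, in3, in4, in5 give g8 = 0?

12

g8 = g2 OR g7 must be 0, so both g2 = 0 and g7 = 0.
g2 = g1 AND in0 must be 0, so at least one of g1, in0 is 0.
Enumerating the 64 input combinations, 12 give g8 = 0 and 52 give g8 = 1.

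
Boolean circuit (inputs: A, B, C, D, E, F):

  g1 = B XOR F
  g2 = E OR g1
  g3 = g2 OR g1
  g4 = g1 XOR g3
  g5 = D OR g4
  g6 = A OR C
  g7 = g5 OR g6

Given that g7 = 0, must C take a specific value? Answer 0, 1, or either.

g7 = g5 OR g6 must be 0, so both g5 = 0 and g6 = 0.
g5 = D OR g4 must be 0, so both D = 0 and g4 = 0.
g6 = A OR C must be 0, so both A = 0 and C = 0.
Every assignment with g7 = 0 has C = 0; there are 6 such assignment(s).

0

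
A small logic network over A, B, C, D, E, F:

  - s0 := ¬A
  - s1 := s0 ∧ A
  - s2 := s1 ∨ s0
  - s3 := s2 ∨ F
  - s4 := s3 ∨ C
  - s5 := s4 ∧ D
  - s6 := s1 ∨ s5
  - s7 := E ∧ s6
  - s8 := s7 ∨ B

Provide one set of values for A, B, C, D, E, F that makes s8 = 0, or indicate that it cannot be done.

s8 = s7 ∨ B must be 0, so both s7 = 0 and B = 0.
s7 = E ∧ s6 must be 0, so at least one of E, s6 is 0.
Check with A=1, B=0, C=1, D=0, E=1, F=1:
s0 = ¬A = ¬1 = 0
s1 = s0 ∧ A = 0 ∧ 1 = 0
s2 = s1 ∨ s0 = 0 ∨ 0 = 0
s3 = s2 ∨ F = 0 ∨ 1 = 1
s4 = s3 ∨ C = 1 ∨ 1 = 1
s5 = s4 ∧ D = 1 ∧ 0 = 0
s6 = s1 ∨ s5 = 0 ∨ 0 = 0
s7 = E ∧ s6 = 1 ∧ 0 = 0
s8 = s7 ∨ B = 0 ∨ 0 = 0
So s8 = 0 as required.

A=1, B=0, C=1, D=0, E=1, F=1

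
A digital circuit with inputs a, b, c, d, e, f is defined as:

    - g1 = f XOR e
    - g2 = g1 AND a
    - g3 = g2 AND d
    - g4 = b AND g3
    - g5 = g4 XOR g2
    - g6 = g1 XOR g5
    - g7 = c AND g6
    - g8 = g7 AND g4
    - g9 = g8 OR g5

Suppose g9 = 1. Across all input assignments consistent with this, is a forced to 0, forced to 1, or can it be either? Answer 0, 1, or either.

g9 = g8 OR g5 must be 1, so at least one of g8, g5 is 1.
Every assignment with g9 = 1 has a = 1; there are 14 such assignment(s).

1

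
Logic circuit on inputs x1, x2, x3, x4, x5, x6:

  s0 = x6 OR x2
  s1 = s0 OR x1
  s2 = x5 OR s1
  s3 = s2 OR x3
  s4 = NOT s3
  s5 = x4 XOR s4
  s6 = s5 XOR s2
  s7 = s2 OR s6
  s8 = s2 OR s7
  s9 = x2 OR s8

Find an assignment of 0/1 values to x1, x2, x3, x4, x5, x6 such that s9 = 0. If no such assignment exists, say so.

x1=0, x2=0, x3=0, x4=1, x5=0, x6=0

s9 = x2 OR s8 must be 0, so both x2 = 0 and s8 = 0.
s8 = s2 OR s7 must be 0, so both s2 = 0 and s7 = 0.
Check with x1=0, x2=0, x3=0, x4=1, x5=0, x6=0:
s0 = x6 OR x2 = 0 OR 0 = 0
s1 = s0 OR x1 = 0 OR 0 = 0
s2 = x5 OR s1 = 0 OR 0 = 0
s3 = s2 OR x3 = 0 OR 0 = 0
s4 = NOT s3 = NOT 0 = 1
s5 = x4 XOR s4 = 1 XOR 1 = 0
s6 = s5 XOR s2 = 0 XOR 0 = 0
s7 = s2 OR s6 = 0 OR 0 = 0
s8 = s2 OR s7 = 0 OR 0 = 0
s9 = x2 OR s8 = 0 OR 0 = 0
So s9 = 0 as required.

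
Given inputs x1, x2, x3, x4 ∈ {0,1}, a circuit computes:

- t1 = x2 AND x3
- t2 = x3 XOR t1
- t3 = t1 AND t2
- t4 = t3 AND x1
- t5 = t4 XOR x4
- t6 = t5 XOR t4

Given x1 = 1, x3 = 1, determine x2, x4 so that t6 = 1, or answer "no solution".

x2=0 x4=1

t6 = t5 XOR t4 must be 1, so t5 and t4 differ.
Check with x1 = 1, x3 = 1 and x2=0, x4=1:
t1 = x2 AND x3 = 0 AND 1 = 0
t2 = x3 XOR t1 = 1 XOR 0 = 1
t3 = t1 AND t2 = 0 AND 1 = 0
t4 = t3 AND x1 = 0 AND 1 = 0
t5 = t4 XOR x4 = 0 XOR 1 = 1
t6 = t5 XOR t4 = 1 XOR 0 = 1
So t6 = 1.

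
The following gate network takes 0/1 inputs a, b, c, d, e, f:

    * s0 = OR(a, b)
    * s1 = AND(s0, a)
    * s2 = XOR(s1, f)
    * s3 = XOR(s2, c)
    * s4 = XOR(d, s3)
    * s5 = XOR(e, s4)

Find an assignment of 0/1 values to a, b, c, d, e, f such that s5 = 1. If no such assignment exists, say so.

a=0 b=0 c=1 d=0 e=1 f=1

s5 = XOR(e, s4) must be 1, so e and s4 differ.
Check with a=0 b=0 c=1 d=0 e=1 f=1:
s0 = OR(a, b) = OR(0, 0) = 0
s1 = AND(s0, a) = AND(0, 0) = 0
s2 = XOR(s1, f) = XOR(0, 1) = 1
s3 = XOR(s2, c) = XOR(1, 1) = 0
s4 = XOR(d, s3) = XOR(0, 0) = 0
s5 = XOR(e, s4) = XOR(1, 0) = 1
So s5 = 1 as required.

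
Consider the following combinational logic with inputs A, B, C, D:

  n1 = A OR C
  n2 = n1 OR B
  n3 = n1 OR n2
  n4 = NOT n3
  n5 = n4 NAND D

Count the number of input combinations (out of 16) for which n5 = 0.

1

n5 = n4 NAND D must be 0, so both n4 = 1 and D = 1.
n4 = NOT n3 must be 1, so n3 = 0.
Enumerating the 16 input combinations, 1 give n5 = 0 and 15 give n5 = 1.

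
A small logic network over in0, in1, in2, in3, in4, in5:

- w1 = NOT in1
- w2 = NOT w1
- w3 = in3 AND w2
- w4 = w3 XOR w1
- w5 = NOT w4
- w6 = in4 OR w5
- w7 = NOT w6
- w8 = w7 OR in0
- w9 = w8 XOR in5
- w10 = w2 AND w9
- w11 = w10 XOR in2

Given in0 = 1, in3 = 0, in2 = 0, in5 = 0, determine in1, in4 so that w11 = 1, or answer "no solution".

Check with in0 = 1, in3 = 0, in2 = 0, in5 = 0 and in1=1, in4=1:
w1 = NOT in1 = NOT 1 = 0
w2 = NOT w1 = NOT 0 = 1
w3 = in3 AND w2 = 0 AND 1 = 0
w4 = w3 XOR w1 = 0 XOR 0 = 0
w5 = NOT w4 = NOT 0 = 1
w6 = in4 OR w5 = 1 OR 1 = 1
w7 = NOT w6 = NOT 1 = 0
w8 = w7 OR in0 = 0 OR 1 = 1
w9 = w8 XOR in5 = 1 XOR 0 = 1
w10 = w2 AND w9 = 1 AND 1 = 1
w11 = w10 XOR in2 = 1 XOR 0 = 1
So w11 = 1.

in1=1, in4=1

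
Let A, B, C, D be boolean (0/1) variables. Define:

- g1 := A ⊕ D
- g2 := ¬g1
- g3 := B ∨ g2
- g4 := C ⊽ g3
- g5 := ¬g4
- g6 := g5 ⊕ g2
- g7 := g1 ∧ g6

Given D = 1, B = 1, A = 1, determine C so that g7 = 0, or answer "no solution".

C=1

g7 = g1 ∧ g6 must be 0, so at least one of g1, g6 is 0.
Check with D = 1, B = 1, A = 1 and C=1:
g1 = A ⊕ D = 1 ⊕ 1 = 0
g2 = ¬g1 = ¬0 = 1
g3 = B ∨ g2 = 1 ∨ 1 = 1
g4 = C ⊽ g3 = 1 ⊽ 1 = 0
g5 = ¬g4 = ¬0 = 1
g6 = g5 ⊕ g2 = 1 ⊕ 1 = 0
g7 = g1 ∧ g6 = 0 ∧ 0 = 0
So g7 = 0.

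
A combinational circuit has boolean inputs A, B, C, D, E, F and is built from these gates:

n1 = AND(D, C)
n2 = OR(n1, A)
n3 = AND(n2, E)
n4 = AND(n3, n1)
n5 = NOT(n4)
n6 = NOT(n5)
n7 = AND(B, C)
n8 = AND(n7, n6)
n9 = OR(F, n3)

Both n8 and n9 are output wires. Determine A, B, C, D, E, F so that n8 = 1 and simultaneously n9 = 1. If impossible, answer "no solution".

Check with A=1 B=1 C=1 D=1 E=1 F=0:
n1 = AND(D, C) = AND(1, 1) = 1
n2 = OR(n1, A) = OR(1, 1) = 1
n3 = AND(n2, E) = AND(1, 1) = 1
n4 = AND(n3, n1) = AND(1, 1) = 1
n5 = NOT(n4) = NOT 1 = 0
n6 = NOT(n5) = NOT 0 = 1
n7 = AND(B, C) = AND(1, 1) = 1
n8 = AND(n7, n6) = AND(1, 1) = 1
n9 = OR(F, n3) = OR(0, 1) = 1
So n8 = 1 and n9 = 1.

A=1 B=1 C=1 D=1 E=1 F=0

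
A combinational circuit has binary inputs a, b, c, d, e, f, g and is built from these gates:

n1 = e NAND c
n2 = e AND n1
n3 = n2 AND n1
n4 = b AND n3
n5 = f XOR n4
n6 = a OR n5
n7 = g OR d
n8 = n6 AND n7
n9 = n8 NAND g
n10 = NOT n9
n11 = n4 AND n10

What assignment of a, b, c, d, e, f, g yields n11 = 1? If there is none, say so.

n11 = n4 AND n10 must be 1, so both n4 = 1 and n10 = 1.
n4 = b AND n3 must be 1, so both b = 1 and n3 = 1.
Check with a=0 b=1 c=0 d=0 e=1 f=0 g=1:
n1 = e NAND c = 1 NAND 0 = 1
n2 = e AND n1 = 1 AND 1 = 1
n3 = n2 AND n1 = 1 AND 1 = 1
n4 = b AND n3 = 1 AND 1 = 1
n5 = f XOR n4 = 0 XOR 1 = 1
n6 = a OR n5 = 0 OR 1 = 1
n7 = g OR d = 1 OR 0 = 1
n8 = n6 AND n7 = 1 AND 1 = 1
n9 = n8 NAND g = 1 NAND 1 = 0
n10 = NOT n9 = NOT 0 = 1
n11 = n4 AND n10 = 1 AND 1 = 1
So n11 = 1 as required.

a=0 b=1 c=0 d=0 e=1 f=0 g=1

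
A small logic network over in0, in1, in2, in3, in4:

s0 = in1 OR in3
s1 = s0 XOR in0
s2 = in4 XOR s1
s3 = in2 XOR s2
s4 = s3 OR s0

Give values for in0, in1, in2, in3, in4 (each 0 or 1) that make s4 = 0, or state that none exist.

in0=1, in1=0, in2=0, in3=0, in4=1

s4 = s3 OR s0 must be 0, so both s3 = 0 and s0 = 0.
s3 = in2 XOR s2 must be 0, so in2 and s2 are equal.
s0 = in1 OR in3 must be 0, so both in1 = 0 and in3 = 0.
Check with in0=1, in1=0, in2=0, in3=0, in4=1:
s0 = in1 OR in3 = 0 OR 0 = 0
s1 = s0 XOR in0 = 0 XOR 1 = 1
s2 = in4 XOR s1 = 1 XOR 1 = 0
s3 = in2 XOR s2 = 0 XOR 0 = 0
s4 = s3 OR s0 = 0 OR 0 = 0
So s4 = 0 as required.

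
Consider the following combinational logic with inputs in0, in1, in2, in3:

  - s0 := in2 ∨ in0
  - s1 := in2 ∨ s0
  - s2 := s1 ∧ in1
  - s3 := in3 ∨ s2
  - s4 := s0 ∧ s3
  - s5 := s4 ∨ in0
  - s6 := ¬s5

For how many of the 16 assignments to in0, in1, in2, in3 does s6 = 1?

5

s6 = ¬s5 must be 1, so s5 = 0.
s5 = s4 ∨ in0 must be 0, so both s4 = 0 and in0 = 0.
s4 = s0 ∧ s3 must be 0, so at least one of s0, s3 is 0.
Satisfying assignments:
  in0=0, in1=0, in2=0, in3=0
  in0=0, in1=0, in2=0, in3=1
  in0=0, in1=0, in2=1, in3=0
  in0=0, in1=1, in2=0, in3=0
  in0=0, in1=1, in2=0, in3=1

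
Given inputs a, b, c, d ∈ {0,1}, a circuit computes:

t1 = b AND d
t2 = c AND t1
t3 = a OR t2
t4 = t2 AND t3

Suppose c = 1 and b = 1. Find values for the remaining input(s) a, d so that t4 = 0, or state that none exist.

a=0, d=0

Check with c = 1 and b = 1 and a=0, d=0:
t1 = b AND d = 1 AND 0 = 0
t2 = c AND t1 = 1 AND 0 = 0
t3 = a OR t2 = 0 OR 0 = 0
t4 = t2 AND t3 = 0 AND 0 = 0
So t4 = 0.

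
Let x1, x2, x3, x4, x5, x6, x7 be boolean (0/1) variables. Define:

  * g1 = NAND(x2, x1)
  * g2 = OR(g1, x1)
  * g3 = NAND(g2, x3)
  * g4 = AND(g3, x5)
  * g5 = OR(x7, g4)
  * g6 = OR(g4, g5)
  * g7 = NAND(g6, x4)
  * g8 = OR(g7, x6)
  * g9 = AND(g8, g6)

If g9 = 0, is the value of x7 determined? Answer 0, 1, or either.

Both values of x7 occur among assignments with g9 = 0:
  x7=0: x1=0, x2=0, x3=0, x4=0, x5=0, x6=0, x7=0
  x7=1: x1=0, x2=0, x3=0, x4=1, x5=0, x6=0, x7=1

either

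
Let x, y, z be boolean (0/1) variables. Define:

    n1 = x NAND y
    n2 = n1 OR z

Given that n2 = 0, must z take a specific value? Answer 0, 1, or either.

0

n2 = n1 OR z must be 0, so both n1 = 0 and z = 0.
n1 = x NAND y must be 0, so both x = 1 and y = 1.
Every assignment with n2 = 0 has z = 0; there are 1 such assignment(s).
  x=1, y=1, z=0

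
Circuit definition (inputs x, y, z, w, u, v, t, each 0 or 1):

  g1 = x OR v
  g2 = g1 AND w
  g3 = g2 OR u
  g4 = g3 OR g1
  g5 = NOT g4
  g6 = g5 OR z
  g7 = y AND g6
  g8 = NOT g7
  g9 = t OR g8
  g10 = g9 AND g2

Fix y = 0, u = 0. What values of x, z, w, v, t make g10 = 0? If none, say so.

x=1, z=0, w=0, v=1, t=0

Check with y = 0, u = 0 and x=1, z=0, w=0, v=1, t=0:
g1 = x OR v = 1 OR 1 = 1
g2 = g1 AND w = 1 AND 0 = 0
g3 = g2 OR u = 0 OR 0 = 0
g4 = g3 OR g1 = 0 OR 1 = 1
g5 = NOT g4 = NOT 1 = 0
g6 = g5 OR z = 0 OR 0 = 0
g7 = y AND g6 = 0 AND 0 = 0
g8 = NOT g7 = NOT 0 = 1
g9 = t OR g8 = 0 OR 1 = 1
g10 = g9 AND g2 = 1 AND 0 = 0
So g10 = 0.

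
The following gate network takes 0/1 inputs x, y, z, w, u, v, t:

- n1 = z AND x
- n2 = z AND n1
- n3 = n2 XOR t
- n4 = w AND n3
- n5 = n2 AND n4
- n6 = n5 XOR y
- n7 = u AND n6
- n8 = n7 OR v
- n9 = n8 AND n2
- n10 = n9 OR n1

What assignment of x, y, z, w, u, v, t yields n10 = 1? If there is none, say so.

x=1 y=0 z=1 w=1 u=0 v=1 t=1

Check with x=1 y=0 z=1 w=1 u=0 v=1 t=1:
n1 = z AND x = 1 AND 1 = 1
n2 = z AND n1 = 1 AND 1 = 1
n3 = n2 XOR t = 1 XOR 1 = 0
n4 = w AND n3 = 1 AND 0 = 0
n5 = n2 AND n4 = 1 AND 0 = 0
n6 = n5 XOR y = 0 XOR 0 = 0
n7 = u AND n6 = 0 AND 0 = 0
n8 = n7 OR v = 0 OR 1 = 1
n9 = n8 AND n2 = 1 AND 1 = 1
n10 = n9 OR n1 = 1 OR 1 = 1
So n10 = 1 as required.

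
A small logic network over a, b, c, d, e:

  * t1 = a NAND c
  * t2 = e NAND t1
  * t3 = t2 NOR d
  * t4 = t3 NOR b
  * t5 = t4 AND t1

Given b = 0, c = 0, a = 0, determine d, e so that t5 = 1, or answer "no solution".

d=0, e=0

Check with b = 0, c = 0, a = 0 and d=0, e=0:
t1 = a NAND c = 0 NAND 0 = 1
t2 = e NAND t1 = 0 NAND 1 = 1
t3 = t2 NOR d = 1 NOR 0 = 0
t4 = t3 NOR b = 0 NOR 0 = 1
t5 = t4 AND t1 = 1 AND 1 = 1
So t5 = 1.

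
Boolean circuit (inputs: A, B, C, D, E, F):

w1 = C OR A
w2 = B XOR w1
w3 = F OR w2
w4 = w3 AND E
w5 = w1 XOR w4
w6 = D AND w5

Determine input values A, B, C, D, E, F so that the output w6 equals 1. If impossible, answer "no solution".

A=0, B=1, C=0, D=1, E=1, F=1

Check with A=0, B=1, C=0, D=1, E=1, F=1:
w1 = C OR A = 0 OR 0 = 0
w2 = B XOR w1 = 1 XOR 0 = 1
w3 = F OR w2 = 1 OR 1 = 1
w4 = w3 AND E = 1 AND 1 = 1
w5 = w1 XOR w4 = 0 XOR 1 = 1
w6 = D AND w5 = 1 AND 1 = 1
So w6 = 1 as required.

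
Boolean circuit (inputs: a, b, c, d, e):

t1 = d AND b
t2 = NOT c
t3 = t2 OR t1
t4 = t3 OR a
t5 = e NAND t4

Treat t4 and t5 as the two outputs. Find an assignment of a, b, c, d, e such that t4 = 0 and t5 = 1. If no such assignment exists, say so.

a=0, b=0, c=1, d=0, e=0

Check with a=0, b=0, c=1, d=0, e=0:
t1 = d AND b = 0 AND 0 = 0
t2 = NOT c = NOT 1 = 0
t3 = t2 OR t1 = 0 OR 0 = 0
t4 = t3 OR a = 0 OR 0 = 0
t5 = e NAND t4 = 0 NAND 0 = 1
So t4 = 0 and t5 = 1.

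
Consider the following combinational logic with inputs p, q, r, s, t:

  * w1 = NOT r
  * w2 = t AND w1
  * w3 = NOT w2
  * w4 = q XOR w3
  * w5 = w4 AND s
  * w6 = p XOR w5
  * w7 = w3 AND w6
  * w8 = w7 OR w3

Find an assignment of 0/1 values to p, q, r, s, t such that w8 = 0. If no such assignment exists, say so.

p=1, q=0, r=0, s=1, t=1

Check with p=1, q=0, r=0, s=1, t=1:
w1 = NOT r = NOT 0 = 1
w2 = t AND w1 = 1 AND 1 = 1
w3 = NOT w2 = NOT 1 = 0
w4 = q XOR w3 = 0 XOR 0 = 0
w5 = w4 AND s = 0 AND 1 = 0
w6 = p XOR w5 = 1 XOR 0 = 1
w7 = w3 AND w6 = 0 AND 1 = 0
w8 = w7 OR w3 = 0 OR 0 = 0
So w8 = 0 as required.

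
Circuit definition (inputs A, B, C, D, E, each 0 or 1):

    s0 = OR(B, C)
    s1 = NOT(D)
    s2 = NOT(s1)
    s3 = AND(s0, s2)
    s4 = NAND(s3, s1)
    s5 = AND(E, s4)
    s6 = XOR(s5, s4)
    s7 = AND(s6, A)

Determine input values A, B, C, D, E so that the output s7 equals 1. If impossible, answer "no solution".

s7 = AND(s6, A) must be 1, so both s6 = 1 and A = 1.
s6 = XOR(s5, s4) must be 1, so s5 and s4 differ.
Check with A=1, B=0, C=0, D=0, E=0:
s0 = OR(B, C) = OR(0, 0) = 0
s1 = NOT(D) = NOT 0 = 1
s2 = NOT(s1) = NOT 1 = 0
s3 = AND(s0, s2) = AND(0, 0) = 0
s4 = NAND(s3, s1) = NAND(0, 1) = 1
s5 = AND(E, s4) = AND(0, 1) = 0
s6 = XOR(s5, s4) = XOR(0, 1) = 1
s7 = AND(s6, A) = AND(1, 1) = 1
So s7 = 1 as required.

A=1, B=0, C=0, D=0, E=0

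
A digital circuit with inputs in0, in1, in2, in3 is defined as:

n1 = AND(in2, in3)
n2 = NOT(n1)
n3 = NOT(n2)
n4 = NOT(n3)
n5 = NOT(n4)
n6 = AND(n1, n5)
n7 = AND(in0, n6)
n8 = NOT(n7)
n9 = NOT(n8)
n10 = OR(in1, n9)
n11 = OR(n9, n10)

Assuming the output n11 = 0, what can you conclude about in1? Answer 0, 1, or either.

n11 = OR(n9, n10) must be 0, so both n9 = 0 and n10 = 0.
n9 = NOT(n8) must be 0, so n8 = 1.
Every assignment with n11 = 0 has in1 = 0; there are 7 such assignment(s).

0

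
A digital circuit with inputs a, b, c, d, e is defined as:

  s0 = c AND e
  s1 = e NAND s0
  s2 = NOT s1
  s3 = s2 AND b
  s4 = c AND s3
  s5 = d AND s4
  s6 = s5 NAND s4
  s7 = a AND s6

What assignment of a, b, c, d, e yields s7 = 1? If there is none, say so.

a=1 b=0 c=1 d=0 e=1

Check with a=1 b=0 c=1 d=0 e=1:
s0 = c AND e = 1 AND 1 = 1
s1 = e NAND s0 = 1 NAND 1 = 0
s2 = NOT s1 = NOT 0 = 1
s3 = s2 AND b = 1 AND 0 = 0
s4 = c AND s3 = 1 AND 0 = 0
s5 = d AND s4 = 0 AND 0 = 0
s6 = s5 NAND s4 = 0 NAND 0 = 1
s7 = a AND s6 = 1 AND 1 = 1
So s7 = 1 as required.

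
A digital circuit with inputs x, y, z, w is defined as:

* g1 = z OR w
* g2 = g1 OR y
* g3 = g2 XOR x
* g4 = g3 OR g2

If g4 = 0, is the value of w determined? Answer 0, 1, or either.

0

g4 = g3 OR g2 must be 0, so both g3 = 0 and g2 = 0.
g3 = g2 XOR x must be 0, so g2 and x are equal.
g2 = g1 OR y must be 0, so both g1 = 0 and y = 0.
Every assignment with g4 = 0 has w = 0; there are 1 such assignment(s).
  x=0, y=0, z=0, w=0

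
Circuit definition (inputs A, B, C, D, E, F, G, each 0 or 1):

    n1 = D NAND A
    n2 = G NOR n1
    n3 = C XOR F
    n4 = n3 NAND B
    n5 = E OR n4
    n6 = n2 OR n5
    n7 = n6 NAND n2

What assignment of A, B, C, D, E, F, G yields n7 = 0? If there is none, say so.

n7 = n6 NAND n2 must be 0, so both n6 = 1 and n2 = 1.
n6 = n2 OR n5 must be 1, so at least one of n2, n5 is 1.
n2 = G NOR n1 must be 1, so both G = 0 and n1 = 0.
Check with A=1, B=1, C=0, D=1, E=0, F=0, G=0:
n1 = D NAND A = 1 NAND 1 = 0
n2 = G NOR n1 = 0 NOR 0 = 1
n3 = C XOR F = 0 XOR 0 = 0
n4 = n3 NAND B = 0 NAND 1 = 1
n5 = E OR n4 = 0 OR 1 = 1
n6 = n2 OR n5 = 1 OR 1 = 1
n7 = n6 NAND n2 = 1 NAND 1 = 0
So n7 = 0 as required.

A=1, B=1, C=0, D=1, E=0, F=0, G=0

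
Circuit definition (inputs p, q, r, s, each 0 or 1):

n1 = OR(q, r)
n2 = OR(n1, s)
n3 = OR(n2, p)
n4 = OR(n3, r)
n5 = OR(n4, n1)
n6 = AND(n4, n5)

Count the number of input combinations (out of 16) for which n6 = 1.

n6 = AND(n4, n5) must be 1, so both n4 = 1 and n5 = 1.
n4 = OR(n3, r) must be 1, so at least one of n3, r is 1.
Enumerating the 16 input combinations, 15 give n6 = 1 and 1 give n6 = 0.

15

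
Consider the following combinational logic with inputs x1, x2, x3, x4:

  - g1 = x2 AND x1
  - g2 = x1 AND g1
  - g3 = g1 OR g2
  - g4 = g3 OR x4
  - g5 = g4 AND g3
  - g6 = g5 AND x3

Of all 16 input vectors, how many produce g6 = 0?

g6 = g5 AND x3 must be 0, so at least one of g5, x3 is 0.
Enumerating the 16 input combinations, 14 give g6 = 0 and 2 give g6 = 1.

14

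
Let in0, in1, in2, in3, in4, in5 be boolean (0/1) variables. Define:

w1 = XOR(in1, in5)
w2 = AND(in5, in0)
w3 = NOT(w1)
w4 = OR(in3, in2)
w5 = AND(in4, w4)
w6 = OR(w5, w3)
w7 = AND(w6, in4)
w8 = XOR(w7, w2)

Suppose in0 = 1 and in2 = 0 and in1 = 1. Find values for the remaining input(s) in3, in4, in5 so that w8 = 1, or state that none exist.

in3=1 in4=0 in5=1

w8 = XOR(w7, w2) must be 1, so w7 and w2 differ.
Check with in0 = 1 and in2 = 0 and in1 = 1 and in3=1, in4=0, in5=1:
w1 = XOR(in1, in5) = XOR(1, 1) = 0
w2 = AND(in5, in0) = AND(1, 1) = 1
w3 = NOT(w1) = NOT 0 = 1
w4 = OR(in3, in2) = OR(1, 0) = 1
w5 = AND(in4, w4) = AND(0, 1) = 0
w6 = OR(w5, w3) = OR(0, 1) = 1
w7 = AND(w6, in4) = AND(1, 0) = 0
w8 = XOR(w7, w2) = XOR(0, 1) = 1
So w8 = 1.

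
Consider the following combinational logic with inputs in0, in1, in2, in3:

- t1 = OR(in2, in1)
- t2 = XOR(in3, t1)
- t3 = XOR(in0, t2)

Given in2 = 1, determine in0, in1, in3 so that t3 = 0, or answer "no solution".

Check with in2 = 1 and in0=0, in1=1, in3=1:
t1 = OR(in2, in1) = OR(1, 1) = 1
t2 = XOR(in3, t1) = XOR(1, 1) = 0
t3 = XOR(in0, t2) = XOR(0, 0) = 0
So t3 = 0.

in0=0, in1=1, in3=1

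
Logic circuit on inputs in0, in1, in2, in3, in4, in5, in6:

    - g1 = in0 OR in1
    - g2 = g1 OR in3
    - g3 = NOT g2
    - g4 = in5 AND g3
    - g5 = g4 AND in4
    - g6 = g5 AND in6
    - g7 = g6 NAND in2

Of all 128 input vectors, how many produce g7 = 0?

g7 = g6 NAND in2 must be 0, so both g6 = 1 and in2 = 1.
g6 = g5 AND in6 must be 1, so both g5 = 1 and in6 = 1.
Satisfying assignments:
  in0=0, in1=0, in2=1, in3=0, in4=1, in5=1, in6=1

1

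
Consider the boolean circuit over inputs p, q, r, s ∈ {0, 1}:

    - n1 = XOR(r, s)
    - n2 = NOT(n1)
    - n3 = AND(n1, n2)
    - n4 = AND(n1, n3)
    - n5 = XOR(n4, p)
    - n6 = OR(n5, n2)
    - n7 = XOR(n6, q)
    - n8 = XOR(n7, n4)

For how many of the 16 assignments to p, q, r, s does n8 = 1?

n8 = XOR(n7, n4) must be 1, so n7 and n4 differ.
Enumerating the 16 input combinations, 8 give n8 = 1 and 8 give n8 = 0.

8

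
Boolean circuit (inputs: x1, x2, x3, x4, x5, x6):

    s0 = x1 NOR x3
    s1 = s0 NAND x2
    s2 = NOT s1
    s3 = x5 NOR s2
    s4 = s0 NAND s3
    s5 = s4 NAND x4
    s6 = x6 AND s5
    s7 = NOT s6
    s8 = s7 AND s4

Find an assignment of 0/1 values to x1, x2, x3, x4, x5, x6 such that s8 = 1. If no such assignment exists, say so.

s8 = s7 AND s4 must be 1, so both s7 = 1 and s4 = 1.
s7 = NOT s6 must be 1, so s6 = 0.
Check with x1=0, x2=0, x3=1, x4=0, x5=0, x6=0:
s0 = x1 NOR x3 = 0 NOR 1 = 0
s1 = s0 NAND x2 = 0 NAND 0 = 1
s2 = NOT s1 = NOT 1 = 0
s3 = x5 NOR s2 = 0 NOR 0 = 1
s4 = s0 NAND s3 = 0 NAND 1 = 1
s5 = s4 NAND x4 = 1 NAND 0 = 1
s6 = x6 AND s5 = 0 AND 1 = 0
s7 = NOT s6 = NOT 0 = 1
s8 = s7 AND s4 = 1 AND 1 = 1
So s8 = 1 as required.

x1=0, x2=0, x3=1, x4=0, x5=0, x6=0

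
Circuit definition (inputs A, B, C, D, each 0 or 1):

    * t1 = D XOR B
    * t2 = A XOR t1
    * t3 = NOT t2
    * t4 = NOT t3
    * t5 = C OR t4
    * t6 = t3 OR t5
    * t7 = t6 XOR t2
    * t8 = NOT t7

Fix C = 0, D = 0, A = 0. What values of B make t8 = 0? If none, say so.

B=0

Check with C = 0, D = 0, A = 0 and B=0:
t1 = D XOR B = 0 XOR 0 = 0
t2 = A XOR t1 = 0 XOR 0 = 0
t3 = NOT t2 = NOT 0 = 1
t4 = NOT t3 = NOT 1 = 0
t5 = C OR t4 = 0 OR 0 = 0
t6 = t3 OR t5 = 1 OR 0 = 1
t7 = t6 XOR t2 = 1 XOR 0 = 1
t8 = NOT t7 = NOT 1 = 0
So t8 = 0.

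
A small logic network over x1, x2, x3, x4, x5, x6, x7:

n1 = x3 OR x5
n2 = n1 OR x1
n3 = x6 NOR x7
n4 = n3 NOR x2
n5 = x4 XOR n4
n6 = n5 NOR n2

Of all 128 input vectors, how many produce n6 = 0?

n6 = n5 NOR n2 must be 0, so at least one of n5, n2 is 1.
Enumerating the 128 input combinations, 120 give n6 = 0 and 8 give n6 = 1.

120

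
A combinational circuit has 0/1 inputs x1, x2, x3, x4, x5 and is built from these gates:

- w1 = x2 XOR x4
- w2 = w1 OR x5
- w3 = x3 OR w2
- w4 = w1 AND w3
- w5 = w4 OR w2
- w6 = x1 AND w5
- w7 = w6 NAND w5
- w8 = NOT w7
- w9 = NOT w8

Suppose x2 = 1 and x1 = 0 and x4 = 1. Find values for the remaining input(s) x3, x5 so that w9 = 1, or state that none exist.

w9 = NOT w8 must be 1, so w8 = 0.
w8 = NOT w7 must be 0, so w7 = 1.
Check with x2 = 1 and x1 = 0 and x4 = 1 and x3=0, x5=1:
w1 = x2 XOR x4 = 1 XOR 1 = 0
w2 = w1 OR x5 = 0 OR 1 = 1
w3 = x3 OR w2 = 0 OR 1 = 1
w4 = w1 AND w3 = 0 AND 1 = 0
w5 = w4 OR w2 = 0 OR 1 = 1
w6 = x1 AND w5 = 0 AND 1 = 0
w7 = w6 NAND w5 = 0 NAND 1 = 1
w8 = NOT w7 = NOT 1 = 0
w9 = NOT w8 = NOT 0 = 1
So w9 = 1.

x3=0 x5=1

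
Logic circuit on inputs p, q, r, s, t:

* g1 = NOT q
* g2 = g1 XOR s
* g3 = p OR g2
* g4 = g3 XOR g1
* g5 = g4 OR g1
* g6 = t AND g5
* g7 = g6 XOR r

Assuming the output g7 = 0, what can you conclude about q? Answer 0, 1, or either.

Both values of q occur among assignments with g7 = 0:
  q=0: p=0, q=0, r=0, s=0, t=0
  q=1: p=0, q=1, r=0, s=0, t=0

either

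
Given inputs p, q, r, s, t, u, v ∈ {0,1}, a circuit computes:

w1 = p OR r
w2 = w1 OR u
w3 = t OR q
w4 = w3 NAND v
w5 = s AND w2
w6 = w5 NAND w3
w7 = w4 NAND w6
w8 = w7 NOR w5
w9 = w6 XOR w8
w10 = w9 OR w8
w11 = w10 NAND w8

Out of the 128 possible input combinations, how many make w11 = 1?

83

w11 = w10 NAND w8 must be 1, so at least one of w10, w8 is 0.
Enumerating the 128 input combinations, 83 give w11 = 1 and 45 give w11 = 0.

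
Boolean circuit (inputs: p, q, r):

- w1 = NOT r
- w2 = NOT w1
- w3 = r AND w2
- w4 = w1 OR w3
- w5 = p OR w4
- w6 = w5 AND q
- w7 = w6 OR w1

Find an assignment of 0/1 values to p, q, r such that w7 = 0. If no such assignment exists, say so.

w7 = w6 OR w1 must be 0, so both w6 = 0 and w1 = 0.
w6 = w5 AND q must be 0, so at least one of w5, q is 0.
w1 = NOT r must be 0, so r = 1.
Check with p=1 q=0 r=1:
w1 = NOT r = NOT 1 = 0
w2 = NOT w1 = NOT 0 = 1
w3 = r AND w2 = 1 AND 1 = 1
w4 = w1 OR w3 = 0 OR 1 = 1
w5 = p OR w4 = 1 OR 1 = 1
w6 = w5 AND q = 1 AND 0 = 0
w7 = w6 OR w1 = 0 OR 0 = 0
So w7 = 0 as required.

p=1 q=0 r=1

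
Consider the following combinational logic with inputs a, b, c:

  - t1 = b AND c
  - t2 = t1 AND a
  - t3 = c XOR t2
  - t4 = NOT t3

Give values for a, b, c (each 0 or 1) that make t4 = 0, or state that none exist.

a=1, b=0, c=1

t4 = NOT t3 must be 0, so t3 = 1.
t3 = c XOR t2 must be 1, so c and t2 differ.
Check with a=1, b=0, c=1:
t1 = b AND c = 0 AND 1 = 0
t2 = t1 AND a = 0 AND 1 = 0
t3 = c XOR t2 = 1 XOR 0 = 1
t4 = NOT t3 = NOT 1 = 0
So t4 = 0 as required.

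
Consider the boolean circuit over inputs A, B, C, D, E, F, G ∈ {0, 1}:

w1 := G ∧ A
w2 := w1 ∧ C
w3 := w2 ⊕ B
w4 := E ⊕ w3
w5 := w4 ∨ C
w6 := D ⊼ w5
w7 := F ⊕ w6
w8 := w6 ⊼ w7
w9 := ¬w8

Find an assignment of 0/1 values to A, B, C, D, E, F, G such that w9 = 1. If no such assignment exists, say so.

w9 = ¬w8 must be 1, so w8 = 0.
w8 = w6 ⊼ w7 must be 0, so both w6 = 1 and w7 = 1.
Check with A=0, B=0, C=1, D=0, E=0, F=0, G=1:
w1 = G ∧ A = 1 ∧ 0 = 0
w2 = w1 ∧ C = 0 ∧ 1 = 0
w3 = w2 ⊕ B = 0 ⊕ 0 = 0
w4 = E ⊕ w3 = 0 ⊕ 0 = 0
w5 = w4 ∨ C = 0 ∨ 1 = 1
w6 = D ⊼ w5 = 0 ⊼ 1 = 1
w7 = F ⊕ w6 = 0 ⊕ 1 = 1
w8 = w6 ⊼ w7 = 1 ⊼ 1 = 0
w9 = ¬w8 = ¬0 = 1
So w9 = 1 as required.

A=0, B=0, C=1, D=0, E=0, F=0, G=1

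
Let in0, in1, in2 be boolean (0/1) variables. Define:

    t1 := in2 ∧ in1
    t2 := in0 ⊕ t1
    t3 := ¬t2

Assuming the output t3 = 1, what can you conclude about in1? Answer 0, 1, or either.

Both values of in1 occur among assignments with t3 = 1:
  in1=0: in0=0, in1=0, in2=0
  in1=1: in0=0, in1=1, in2=0

either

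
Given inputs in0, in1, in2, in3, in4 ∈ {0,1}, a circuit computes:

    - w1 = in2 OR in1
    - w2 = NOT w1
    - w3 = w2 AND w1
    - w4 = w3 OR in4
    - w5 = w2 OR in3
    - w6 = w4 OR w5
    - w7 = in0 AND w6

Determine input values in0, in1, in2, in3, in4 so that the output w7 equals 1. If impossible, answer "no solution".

in0=1, in1=0, in2=0, in3=1, in4=1

w7 = in0 AND w6 must be 1, so both in0 = 1 and w6 = 1.
Check with in0=1, in1=0, in2=0, in3=1, in4=1:
w1 = in2 OR in1 = 0 OR 0 = 0
w2 = NOT w1 = NOT 0 = 1
w3 = w2 AND w1 = 1 AND 0 = 0
w4 = w3 OR in4 = 0 OR 1 = 1
w5 = w2 OR in3 = 1 OR 1 = 1
w6 = w4 OR w5 = 1 OR 1 = 1
w7 = in0 AND w6 = 1 AND 1 = 1
So w7 = 1 as required.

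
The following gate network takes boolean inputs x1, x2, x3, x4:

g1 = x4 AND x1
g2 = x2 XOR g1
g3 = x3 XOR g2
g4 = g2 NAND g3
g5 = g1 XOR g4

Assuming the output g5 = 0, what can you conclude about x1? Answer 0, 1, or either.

either

Both values of x1 occur among assignments with g5 = 0:
  x1=0: x1=0, x2=1, x3=0, x4=0
  x1=1: x1=1, x2=0, x3=1, x4=1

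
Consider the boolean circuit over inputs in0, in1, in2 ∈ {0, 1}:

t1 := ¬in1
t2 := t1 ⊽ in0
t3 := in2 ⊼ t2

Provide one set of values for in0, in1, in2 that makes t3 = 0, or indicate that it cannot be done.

in0=0, in1=1, in2=1

t3 = in2 ⊼ t2 must be 0, so both in2 = 1 and t2 = 1.
Check with in0=0, in1=1, in2=1:
t1 = ¬in1 = ¬1 = 0
t2 = t1 ⊽ in0 = 0 ⊽ 0 = 1
t3 = in2 ⊼ t2 = 1 ⊼ 1 = 0
So t3 = 0 as required.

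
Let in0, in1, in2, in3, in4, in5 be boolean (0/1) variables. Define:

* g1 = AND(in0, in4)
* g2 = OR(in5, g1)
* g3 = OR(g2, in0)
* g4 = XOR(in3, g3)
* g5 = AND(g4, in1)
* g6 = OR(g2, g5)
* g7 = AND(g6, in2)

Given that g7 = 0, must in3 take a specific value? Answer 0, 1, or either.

either

Both values of in3 occur among assignments with g7 = 0:
  in3=0: in0=0, in1=0, in2=0, in3=0, in4=0, in5=0
  in3=1: in0=0, in1=0, in2=0, in3=1, in4=0, in5=0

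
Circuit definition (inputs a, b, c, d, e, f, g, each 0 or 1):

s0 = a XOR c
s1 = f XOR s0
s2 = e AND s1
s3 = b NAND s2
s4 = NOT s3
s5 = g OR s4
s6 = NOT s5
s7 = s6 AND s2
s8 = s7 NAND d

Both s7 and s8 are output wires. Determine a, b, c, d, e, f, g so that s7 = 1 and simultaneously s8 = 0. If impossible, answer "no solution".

a=0, b=0, c=0, d=1, e=1, f=1, g=0

Check with a=0, b=0, c=0, d=1, e=1, f=1, g=0:
s0 = a XOR c = 0 XOR 0 = 0
s1 = f XOR s0 = 1 XOR 0 = 1
s2 = e AND s1 = 1 AND 1 = 1
s3 = b NAND s2 = 0 NAND 1 = 1
s4 = NOT s3 = NOT 1 = 0
s5 = g OR s4 = 0 OR 0 = 0
s6 = NOT s5 = NOT 0 = 1
s7 = s6 AND s2 = 1 AND 1 = 1
s8 = s7 NAND d = 1 NAND 1 = 0
So s7 = 1 and s8 = 0.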